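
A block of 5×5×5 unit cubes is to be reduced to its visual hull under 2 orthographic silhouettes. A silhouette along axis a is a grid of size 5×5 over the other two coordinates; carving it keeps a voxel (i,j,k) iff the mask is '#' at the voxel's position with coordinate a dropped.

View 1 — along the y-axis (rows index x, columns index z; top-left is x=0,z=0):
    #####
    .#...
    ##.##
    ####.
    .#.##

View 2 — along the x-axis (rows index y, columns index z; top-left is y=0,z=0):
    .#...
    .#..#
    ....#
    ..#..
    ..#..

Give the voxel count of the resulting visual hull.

|visual hull| = 20

initial block: 5^3 = 125
after view 1 [y-axis, 17 of 25 cells solid] → remaining = 85
after view 2 [x-axis, 6 of 25 cells solid] → remaining = 20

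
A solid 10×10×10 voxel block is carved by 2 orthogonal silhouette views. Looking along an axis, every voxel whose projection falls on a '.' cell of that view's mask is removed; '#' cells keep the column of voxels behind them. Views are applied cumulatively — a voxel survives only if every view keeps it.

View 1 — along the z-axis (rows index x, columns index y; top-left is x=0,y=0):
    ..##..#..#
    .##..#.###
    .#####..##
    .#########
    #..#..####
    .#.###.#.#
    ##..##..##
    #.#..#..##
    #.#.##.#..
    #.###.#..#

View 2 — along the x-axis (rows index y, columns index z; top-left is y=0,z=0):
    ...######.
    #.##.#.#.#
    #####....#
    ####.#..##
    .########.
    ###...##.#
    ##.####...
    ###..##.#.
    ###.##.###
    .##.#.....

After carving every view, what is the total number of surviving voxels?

before carving: 1000 voxels (10×10×10)
[1] z-view keeps 60 columns → grid now 600
[2] x-view keeps 62 columns → grid now 363

363 voxels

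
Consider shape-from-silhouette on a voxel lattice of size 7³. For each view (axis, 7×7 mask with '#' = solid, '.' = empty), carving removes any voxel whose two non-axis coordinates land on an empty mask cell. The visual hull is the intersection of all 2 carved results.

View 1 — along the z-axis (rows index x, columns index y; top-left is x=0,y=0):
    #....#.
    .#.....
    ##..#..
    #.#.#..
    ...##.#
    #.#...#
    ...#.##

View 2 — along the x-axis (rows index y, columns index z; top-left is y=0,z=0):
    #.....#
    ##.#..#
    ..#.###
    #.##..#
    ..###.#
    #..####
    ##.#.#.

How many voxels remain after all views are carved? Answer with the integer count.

|visual hull| = 66

full grid |V| = 343
step 1: project along z, AND mask (18/49) → |grid| = 126
step 2: project along x, AND mask (27/49) → |grid| = 66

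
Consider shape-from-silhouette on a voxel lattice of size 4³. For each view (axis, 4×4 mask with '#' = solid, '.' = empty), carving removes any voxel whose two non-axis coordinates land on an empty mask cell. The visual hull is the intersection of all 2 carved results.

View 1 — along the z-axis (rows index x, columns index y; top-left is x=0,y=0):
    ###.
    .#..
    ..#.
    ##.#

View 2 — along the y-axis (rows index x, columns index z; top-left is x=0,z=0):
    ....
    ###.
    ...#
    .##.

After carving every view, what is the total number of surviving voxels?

voxel count = 10

start: 4×4×4 = 64 voxels
carve view 1 (along z, XY-mask fill 8/16): 32 voxels remain
carve view 2 (along y, XZ-mask fill 6/16): 10 voxels remain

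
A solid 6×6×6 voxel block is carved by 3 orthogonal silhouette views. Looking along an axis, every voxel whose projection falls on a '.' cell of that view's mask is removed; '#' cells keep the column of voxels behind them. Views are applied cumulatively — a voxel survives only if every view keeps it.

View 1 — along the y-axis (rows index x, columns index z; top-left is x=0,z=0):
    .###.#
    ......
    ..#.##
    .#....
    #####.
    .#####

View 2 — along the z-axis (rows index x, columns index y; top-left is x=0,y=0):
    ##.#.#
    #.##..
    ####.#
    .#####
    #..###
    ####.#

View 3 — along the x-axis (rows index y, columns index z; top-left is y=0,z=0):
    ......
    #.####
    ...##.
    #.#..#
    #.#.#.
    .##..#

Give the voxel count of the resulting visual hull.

35 voxels

start: 6×6×6 = 216 voxels
V1 y: intersect with XZ mask (18 set) -- 108 left
V2 z: intersect with XY mask (26 set) -- 81 left
V3 x: intersect with YZ mask (16 set) -- 35 left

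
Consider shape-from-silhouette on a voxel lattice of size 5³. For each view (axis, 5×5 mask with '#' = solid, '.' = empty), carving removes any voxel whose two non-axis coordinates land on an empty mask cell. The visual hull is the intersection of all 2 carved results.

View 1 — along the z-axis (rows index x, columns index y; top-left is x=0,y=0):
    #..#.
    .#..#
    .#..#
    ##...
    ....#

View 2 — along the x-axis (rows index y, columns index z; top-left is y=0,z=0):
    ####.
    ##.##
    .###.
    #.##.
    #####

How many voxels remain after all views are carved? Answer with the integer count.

|visual hull| = 38

full grid |V| = 125
[1] z-view keeps 9 columns → grid now 45
[2] x-view keeps 19 columns → grid now 38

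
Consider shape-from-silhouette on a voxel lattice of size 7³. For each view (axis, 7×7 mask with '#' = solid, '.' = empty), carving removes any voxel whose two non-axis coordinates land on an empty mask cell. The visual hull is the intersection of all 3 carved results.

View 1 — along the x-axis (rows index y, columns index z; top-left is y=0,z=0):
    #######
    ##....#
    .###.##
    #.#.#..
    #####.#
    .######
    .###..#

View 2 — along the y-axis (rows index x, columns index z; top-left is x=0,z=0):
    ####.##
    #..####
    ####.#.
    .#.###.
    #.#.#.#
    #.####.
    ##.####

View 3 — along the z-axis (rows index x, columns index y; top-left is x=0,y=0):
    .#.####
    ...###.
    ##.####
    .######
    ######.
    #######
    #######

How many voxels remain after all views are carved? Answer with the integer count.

start: 7×7×7 = 343 voxels
V1 x: intersect with YZ mask (34 set) -- 238 left
V2 y: intersect with XZ mask (35 set) -- 164 left
V3 z: intersect with XY mask (40 set) -- 131 left

|visual hull| = 131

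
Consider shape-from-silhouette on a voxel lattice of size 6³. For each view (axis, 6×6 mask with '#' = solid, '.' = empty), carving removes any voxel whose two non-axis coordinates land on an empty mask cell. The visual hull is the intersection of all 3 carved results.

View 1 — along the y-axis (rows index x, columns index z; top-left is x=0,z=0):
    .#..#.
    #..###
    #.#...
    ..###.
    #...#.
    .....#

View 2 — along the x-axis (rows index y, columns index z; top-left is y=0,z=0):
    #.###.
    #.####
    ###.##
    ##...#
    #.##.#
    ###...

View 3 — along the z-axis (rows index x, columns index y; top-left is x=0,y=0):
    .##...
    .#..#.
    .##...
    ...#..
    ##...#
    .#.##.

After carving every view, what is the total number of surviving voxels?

22 voxels

before carving: 216 voxels (6×6×6)
carve view 1 (along y, XZ-mask fill 14/36): 84 voxels remain
carve view 2 (along x, YZ-mask fill 24/36): 57 voxels remain
carve view 3 (along z, XY-mask fill 13/36): 22 voxels remain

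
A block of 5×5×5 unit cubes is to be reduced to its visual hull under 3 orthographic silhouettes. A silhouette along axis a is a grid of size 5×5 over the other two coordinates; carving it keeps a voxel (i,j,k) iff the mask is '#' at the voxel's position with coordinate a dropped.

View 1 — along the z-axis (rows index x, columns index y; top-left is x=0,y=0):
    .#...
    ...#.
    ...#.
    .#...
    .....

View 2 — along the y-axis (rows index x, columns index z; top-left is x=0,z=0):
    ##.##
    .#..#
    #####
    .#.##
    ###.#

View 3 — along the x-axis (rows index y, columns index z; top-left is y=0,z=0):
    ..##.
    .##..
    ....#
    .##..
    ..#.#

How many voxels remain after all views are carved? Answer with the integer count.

|visual hull| = 5

before carving: 125 voxels (5×5×5)
  1. axis=2 (XY plane), |mask|=4  ⇒  voxels=20
  2. axis=1 (XZ plane), |mask|=18  ⇒  voxels=14
  3. axis=0 (YZ plane), |mask|=9  ⇒  voxels=5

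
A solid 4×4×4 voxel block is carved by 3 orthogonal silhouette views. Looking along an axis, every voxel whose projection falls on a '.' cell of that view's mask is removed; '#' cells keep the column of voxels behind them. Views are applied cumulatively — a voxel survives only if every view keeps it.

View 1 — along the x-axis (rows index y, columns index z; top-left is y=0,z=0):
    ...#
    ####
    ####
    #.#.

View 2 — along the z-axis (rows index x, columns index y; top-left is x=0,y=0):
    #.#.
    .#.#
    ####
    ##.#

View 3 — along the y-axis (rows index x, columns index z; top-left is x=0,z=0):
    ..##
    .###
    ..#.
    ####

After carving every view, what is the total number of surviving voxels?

before carving: 64 voxels (4×4×4)
V1 x: intersect with YZ mask (11 set) -- 44 left
V2 z: intersect with XY mask (11 set) -- 29 left
V3 y: intersect with XZ mask (10 set) -- 17 left

|visual hull| = 17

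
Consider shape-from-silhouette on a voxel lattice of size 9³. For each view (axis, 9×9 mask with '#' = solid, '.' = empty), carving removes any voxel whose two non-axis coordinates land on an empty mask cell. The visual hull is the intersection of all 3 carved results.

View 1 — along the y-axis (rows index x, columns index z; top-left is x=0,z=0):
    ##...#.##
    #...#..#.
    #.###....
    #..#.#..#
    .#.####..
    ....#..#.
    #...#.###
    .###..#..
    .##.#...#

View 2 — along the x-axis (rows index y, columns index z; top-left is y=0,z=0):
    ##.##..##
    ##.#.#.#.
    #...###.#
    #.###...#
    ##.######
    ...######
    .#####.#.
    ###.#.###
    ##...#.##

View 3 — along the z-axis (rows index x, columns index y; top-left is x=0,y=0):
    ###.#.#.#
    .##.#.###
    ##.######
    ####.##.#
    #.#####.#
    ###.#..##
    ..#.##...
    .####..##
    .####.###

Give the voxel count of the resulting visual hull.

before carving: 729 voxels (9×9×9)
after view 1 [y-axis, 36 of 81 cells solid] → remaining = 324
after view 2 [x-axis, 53 of 81 cells solid] → remaining = 220
after view 3 [z-axis, 56 of 81 cells solid] → remaining = 154

154 voxels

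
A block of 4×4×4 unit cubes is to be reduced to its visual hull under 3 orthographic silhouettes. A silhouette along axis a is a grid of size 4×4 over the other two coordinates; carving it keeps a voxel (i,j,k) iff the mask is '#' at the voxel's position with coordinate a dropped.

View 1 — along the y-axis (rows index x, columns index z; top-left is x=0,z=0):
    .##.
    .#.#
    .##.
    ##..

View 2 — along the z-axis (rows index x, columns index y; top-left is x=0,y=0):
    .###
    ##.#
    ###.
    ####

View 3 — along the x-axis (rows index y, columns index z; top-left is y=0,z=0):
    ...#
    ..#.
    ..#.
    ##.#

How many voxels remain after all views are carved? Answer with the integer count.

|visual hull| = 10

full grid |V| = 64
after view 1 [y-axis, 8 of 16 cells solid] → remaining = 32
after view 2 [z-axis, 13 of 16 cells solid] → remaining = 26
after view 3 [x-axis, 6 of 16 cells solid] → remaining = 10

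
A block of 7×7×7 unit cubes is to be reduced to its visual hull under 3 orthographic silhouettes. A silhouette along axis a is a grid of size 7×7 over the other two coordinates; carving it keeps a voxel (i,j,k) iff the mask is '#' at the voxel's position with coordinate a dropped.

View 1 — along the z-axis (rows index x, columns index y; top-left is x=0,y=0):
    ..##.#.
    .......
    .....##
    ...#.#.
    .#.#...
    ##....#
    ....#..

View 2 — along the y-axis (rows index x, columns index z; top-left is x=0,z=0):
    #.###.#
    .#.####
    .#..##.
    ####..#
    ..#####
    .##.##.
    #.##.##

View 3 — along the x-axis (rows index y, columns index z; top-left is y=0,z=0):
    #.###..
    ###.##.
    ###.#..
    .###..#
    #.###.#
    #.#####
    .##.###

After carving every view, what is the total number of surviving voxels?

full grid |V| = 343
after view 1 [z-axis, 13 of 49 cells solid] → remaining = 91
after view 2 [y-axis, 32 of 49 cells solid] → remaining = 58
after view 3 [x-axis, 33 of 49 cells solid] → remaining = 44

voxel count = 44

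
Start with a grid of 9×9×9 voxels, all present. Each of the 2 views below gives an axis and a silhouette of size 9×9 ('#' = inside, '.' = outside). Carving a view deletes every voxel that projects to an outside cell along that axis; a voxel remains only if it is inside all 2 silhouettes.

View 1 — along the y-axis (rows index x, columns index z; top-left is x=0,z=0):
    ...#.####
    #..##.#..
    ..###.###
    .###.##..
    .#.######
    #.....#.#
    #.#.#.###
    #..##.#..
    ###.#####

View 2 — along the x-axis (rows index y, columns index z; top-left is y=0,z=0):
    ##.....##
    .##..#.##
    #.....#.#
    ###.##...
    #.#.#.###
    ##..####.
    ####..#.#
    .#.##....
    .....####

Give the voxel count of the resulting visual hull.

initial block: 9^3 = 729
  1. axis=1 (XZ plane), |mask|=48  ⇒  voxels=432
  2. axis=0 (YZ plane), |mask|=42  ⇒  voxels=222

voxel count = 222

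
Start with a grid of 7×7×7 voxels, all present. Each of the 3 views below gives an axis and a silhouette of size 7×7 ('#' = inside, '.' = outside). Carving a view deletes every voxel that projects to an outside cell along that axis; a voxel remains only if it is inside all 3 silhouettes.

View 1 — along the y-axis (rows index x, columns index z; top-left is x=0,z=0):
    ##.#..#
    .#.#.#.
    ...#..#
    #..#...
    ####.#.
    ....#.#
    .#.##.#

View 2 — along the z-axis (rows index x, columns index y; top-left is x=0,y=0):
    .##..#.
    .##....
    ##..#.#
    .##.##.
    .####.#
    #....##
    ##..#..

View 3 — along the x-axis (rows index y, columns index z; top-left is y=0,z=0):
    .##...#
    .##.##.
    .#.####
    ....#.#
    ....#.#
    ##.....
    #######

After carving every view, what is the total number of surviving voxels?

before carving: 343 voxels (7×7×7)
step 1: project along y, AND mask (22/49) → |grid| = 154
step 2: project along z, AND mask (24/49) → |grid| = 77
step 3: project along x, AND mask (25/49) → |grid| = 37

voxel count = 37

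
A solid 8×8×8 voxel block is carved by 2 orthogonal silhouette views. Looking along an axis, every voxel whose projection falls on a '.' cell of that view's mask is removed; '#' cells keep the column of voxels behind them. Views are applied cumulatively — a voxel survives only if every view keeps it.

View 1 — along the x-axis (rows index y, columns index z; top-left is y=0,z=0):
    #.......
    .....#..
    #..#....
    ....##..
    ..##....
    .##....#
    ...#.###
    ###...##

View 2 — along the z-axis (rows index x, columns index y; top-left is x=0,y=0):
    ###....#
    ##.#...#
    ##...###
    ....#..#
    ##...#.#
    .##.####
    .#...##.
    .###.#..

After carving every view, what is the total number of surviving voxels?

full grid |V| = 512
  1. axis=0 (YZ plane), |mask|=20  ⇒  voxels=160
  2. axis=2 (XY plane), |mask|=32  ⇒  voxels=82

|visual hull| = 82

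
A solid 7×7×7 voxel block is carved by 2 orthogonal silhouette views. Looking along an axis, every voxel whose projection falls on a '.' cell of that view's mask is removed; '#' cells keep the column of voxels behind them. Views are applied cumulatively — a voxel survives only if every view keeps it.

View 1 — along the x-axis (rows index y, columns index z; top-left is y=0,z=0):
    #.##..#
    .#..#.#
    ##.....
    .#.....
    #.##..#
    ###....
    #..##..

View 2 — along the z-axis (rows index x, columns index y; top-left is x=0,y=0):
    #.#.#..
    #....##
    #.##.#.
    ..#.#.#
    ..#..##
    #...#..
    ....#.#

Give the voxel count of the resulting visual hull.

62 voxels

start: 7×7×7 = 343 voxels
  1. axis=0 (YZ plane), |mask|=20  ⇒  voxels=140
  2. axis=2 (XY plane), |mask|=20  ⇒  voxels=62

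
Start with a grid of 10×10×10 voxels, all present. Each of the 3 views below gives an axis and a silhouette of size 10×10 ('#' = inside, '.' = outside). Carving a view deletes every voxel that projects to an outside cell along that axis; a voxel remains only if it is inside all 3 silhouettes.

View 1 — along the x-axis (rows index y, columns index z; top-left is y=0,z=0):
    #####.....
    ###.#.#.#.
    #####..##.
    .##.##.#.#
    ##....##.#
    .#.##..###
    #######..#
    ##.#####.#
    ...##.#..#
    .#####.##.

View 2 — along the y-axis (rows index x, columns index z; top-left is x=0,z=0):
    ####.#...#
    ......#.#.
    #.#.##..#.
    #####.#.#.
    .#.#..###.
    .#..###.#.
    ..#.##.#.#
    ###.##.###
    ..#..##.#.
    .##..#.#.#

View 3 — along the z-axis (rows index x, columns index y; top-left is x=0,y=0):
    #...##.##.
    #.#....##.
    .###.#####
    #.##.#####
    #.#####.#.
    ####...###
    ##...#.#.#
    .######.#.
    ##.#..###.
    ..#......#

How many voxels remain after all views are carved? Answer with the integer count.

full grid |V| = 1000
V1 x: intersect with YZ mask (62 set) -- 620 left
V2 y: intersect with XZ mask (52 set) -- 315 left
V3 z: intersect with XY mask (59 set) -- 192 left

192 voxels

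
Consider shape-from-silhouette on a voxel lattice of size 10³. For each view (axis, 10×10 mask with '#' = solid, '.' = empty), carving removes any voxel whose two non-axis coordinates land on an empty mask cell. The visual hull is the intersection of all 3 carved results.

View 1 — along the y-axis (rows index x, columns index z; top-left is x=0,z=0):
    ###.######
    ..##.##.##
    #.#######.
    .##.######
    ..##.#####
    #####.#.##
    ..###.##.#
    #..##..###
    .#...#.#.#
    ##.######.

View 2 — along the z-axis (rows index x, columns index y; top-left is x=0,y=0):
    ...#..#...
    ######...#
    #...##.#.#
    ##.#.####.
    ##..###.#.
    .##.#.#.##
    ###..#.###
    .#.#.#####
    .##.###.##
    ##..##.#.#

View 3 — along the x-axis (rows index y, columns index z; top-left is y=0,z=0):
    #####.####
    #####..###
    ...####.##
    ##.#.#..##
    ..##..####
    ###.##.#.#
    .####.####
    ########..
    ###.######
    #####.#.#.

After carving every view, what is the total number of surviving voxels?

before carving: 1000 voxels (10×10×10)
V1 y: intersect with XZ mask (70 set) -- 700 left
V2 z: intersect with XY mask (60 set) -- 406 left
V3 x: intersect with YZ mask (74 set) -- 306 left

306 voxels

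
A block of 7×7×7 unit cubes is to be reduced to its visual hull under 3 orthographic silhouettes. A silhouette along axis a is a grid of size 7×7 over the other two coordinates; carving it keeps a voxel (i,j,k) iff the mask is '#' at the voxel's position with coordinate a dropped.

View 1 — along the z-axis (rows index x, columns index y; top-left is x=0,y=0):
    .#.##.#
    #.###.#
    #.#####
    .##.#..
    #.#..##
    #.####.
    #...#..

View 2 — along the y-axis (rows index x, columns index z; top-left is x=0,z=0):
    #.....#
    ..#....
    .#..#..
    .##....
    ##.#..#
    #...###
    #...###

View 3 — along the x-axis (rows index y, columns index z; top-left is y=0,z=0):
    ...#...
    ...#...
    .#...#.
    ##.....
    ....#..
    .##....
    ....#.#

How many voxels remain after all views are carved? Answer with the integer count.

before carving: 343 voxels (7×7×7)
step 1: project along z, AND mask (29/49) → |grid| = 203
step 2: project along y, AND mask (19/49) → |grid| = 75
step 3: project along x, AND mask (11/49) → |grid| = 16

|visual hull| = 16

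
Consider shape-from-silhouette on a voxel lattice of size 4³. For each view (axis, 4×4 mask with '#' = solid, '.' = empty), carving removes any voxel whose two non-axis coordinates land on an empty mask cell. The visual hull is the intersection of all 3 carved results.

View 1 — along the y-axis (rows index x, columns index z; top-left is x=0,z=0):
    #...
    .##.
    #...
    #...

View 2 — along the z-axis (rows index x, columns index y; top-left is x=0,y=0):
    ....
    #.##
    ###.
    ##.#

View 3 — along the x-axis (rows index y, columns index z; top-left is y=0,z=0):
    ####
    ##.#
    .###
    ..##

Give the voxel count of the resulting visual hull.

before carving: 64 voxels (4×4×4)
  1. axis=1 (XZ plane), |mask|=5  ⇒  voxels=20
  2. axis=2 (XY plane), |mask|=9  ⇒  voxels=12
  3. axis=0 (YZ plane), |mask|=12  ⇒  voxels=9

9 voxels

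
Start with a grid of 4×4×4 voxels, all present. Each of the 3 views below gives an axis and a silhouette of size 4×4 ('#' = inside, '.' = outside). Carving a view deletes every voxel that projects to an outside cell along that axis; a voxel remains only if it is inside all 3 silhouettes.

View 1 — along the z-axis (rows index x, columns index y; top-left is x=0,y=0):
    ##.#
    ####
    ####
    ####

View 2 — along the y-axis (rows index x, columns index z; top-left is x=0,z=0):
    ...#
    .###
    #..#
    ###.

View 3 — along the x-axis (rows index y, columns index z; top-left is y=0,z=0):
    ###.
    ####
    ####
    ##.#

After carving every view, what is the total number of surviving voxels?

voxel count = 30

before carving: 64 voxels (4×4×4)
V1 z: intersect with XY mask (15 set) -- 60 left
V2 y: intersect with XZ mask (9 set) -- 35 left
V3 x: intersect with YZ mask (14 set) -- 30 left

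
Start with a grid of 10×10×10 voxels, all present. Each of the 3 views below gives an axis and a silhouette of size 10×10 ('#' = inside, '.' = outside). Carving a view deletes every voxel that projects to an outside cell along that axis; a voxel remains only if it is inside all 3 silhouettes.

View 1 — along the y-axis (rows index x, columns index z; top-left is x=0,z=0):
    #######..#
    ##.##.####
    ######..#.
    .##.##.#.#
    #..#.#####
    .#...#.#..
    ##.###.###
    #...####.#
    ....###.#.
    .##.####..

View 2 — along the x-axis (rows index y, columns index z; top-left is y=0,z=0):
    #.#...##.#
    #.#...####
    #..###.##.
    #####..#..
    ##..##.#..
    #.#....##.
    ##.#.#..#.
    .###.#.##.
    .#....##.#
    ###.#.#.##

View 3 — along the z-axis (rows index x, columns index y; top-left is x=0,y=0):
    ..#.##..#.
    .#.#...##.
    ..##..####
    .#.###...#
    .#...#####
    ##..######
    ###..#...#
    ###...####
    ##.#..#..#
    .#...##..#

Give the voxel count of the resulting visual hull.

before carving: 1000 voxels (10×10×10)
step 1: project along y, AND mask (63/100) → |grid| = 630
step 2: project along x, AND mask (54/100) → |grid| = 336
step 3: project along z, AND mask (54/100) → |grid| = 175

|visual hull| = 175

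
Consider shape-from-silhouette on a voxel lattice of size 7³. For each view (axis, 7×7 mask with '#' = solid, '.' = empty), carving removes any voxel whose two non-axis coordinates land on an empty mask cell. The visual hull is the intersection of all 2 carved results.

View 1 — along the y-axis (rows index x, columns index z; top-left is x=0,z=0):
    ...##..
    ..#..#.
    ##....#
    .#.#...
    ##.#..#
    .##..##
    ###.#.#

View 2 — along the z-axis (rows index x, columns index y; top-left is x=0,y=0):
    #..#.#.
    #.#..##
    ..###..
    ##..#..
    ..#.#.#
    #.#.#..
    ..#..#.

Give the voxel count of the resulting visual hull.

initial block: 7^3 = 343
step 1: project along y, AND mask (22/49) → |grid| = 154
step 2: project along z, AND mask (21/49) → |grid| = 63

remaining voxels: 63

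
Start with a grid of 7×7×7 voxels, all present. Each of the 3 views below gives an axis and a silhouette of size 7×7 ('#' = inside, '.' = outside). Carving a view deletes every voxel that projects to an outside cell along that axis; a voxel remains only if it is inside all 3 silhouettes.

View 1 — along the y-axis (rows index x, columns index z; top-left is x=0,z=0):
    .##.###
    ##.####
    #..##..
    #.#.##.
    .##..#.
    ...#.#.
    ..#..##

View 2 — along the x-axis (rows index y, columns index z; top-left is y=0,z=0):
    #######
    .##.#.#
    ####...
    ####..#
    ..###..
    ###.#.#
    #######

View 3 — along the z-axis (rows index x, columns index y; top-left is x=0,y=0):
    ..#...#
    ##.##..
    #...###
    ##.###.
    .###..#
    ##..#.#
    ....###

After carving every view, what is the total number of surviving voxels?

voxel count = 65

start: 7×7×7 = 343 voxels
step 1: project along y, AND mask (26/49) → |grid| = 182
step 2: project along x, AND mask (35/49) → |grid| = 123
step 3: project along z, AND mask (26/49) → |grid| = 65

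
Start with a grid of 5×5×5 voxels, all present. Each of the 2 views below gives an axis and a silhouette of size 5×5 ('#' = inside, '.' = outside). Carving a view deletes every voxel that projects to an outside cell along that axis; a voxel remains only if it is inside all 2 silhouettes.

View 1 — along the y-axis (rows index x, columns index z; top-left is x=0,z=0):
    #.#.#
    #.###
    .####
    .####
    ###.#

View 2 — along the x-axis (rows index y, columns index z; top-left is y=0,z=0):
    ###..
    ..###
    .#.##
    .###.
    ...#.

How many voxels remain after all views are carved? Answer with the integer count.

remaining voxels: 49

start: 5×5×5 = 125 voxels
  1. axis=1 (XZ plane), |mask|=19  ⇒  voxels=95
  2. axis=0 (YZ plane), |mask|=13  ⇒  voxels=49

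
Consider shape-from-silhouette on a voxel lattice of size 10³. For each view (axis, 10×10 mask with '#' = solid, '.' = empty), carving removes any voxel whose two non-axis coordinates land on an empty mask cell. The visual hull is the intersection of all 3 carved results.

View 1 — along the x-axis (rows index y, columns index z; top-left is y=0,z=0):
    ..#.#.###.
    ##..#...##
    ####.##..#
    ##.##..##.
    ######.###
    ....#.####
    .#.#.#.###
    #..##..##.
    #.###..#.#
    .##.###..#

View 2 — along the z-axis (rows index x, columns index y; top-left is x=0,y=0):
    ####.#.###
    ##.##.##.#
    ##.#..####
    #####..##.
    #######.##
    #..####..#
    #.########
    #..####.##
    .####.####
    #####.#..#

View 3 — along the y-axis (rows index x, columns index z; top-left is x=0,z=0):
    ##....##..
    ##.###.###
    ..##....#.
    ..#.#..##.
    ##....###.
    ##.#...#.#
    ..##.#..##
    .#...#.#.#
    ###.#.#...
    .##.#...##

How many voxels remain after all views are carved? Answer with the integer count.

|visual hull| = 226

before carving: 1000 voxels (10×10×10)
[1] x-view keeps 60 columns → grid now 600
[2] z-view keeps 75 columns → grid now 453
[3] y-view keeps 48 columns → grid now 226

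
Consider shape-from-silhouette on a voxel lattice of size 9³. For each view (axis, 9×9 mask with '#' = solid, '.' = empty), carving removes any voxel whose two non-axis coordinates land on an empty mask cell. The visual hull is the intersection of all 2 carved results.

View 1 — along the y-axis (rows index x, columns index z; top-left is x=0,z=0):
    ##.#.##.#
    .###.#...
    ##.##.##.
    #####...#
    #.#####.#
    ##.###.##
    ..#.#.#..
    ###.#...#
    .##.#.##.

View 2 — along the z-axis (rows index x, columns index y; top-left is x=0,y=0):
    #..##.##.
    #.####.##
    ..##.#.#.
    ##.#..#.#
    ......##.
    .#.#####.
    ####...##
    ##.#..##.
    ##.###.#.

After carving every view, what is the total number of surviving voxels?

initial block: 9^3 = 729
after view 1 [y-axis, 49 of 81 cells solid] → remaining = 441
after view 2 [z-axis, 46 of 81 cells solid] → remaining = 241

voxel count = 241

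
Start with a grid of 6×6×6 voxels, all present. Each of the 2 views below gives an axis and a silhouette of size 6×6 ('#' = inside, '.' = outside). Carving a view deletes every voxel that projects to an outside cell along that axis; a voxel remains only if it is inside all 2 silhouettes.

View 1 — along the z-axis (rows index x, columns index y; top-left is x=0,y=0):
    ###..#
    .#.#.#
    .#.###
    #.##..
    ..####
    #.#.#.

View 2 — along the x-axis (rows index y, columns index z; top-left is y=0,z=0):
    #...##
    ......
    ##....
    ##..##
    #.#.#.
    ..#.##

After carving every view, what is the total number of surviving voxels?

54 voxels

before carving: 216 voxels (6×6×6)
  1. axis=2 (XY plane), |mask|=21  ⇒  voxels=126
  2. axis=0 (YZ plane), |mask|=15  ⇒  voxels=54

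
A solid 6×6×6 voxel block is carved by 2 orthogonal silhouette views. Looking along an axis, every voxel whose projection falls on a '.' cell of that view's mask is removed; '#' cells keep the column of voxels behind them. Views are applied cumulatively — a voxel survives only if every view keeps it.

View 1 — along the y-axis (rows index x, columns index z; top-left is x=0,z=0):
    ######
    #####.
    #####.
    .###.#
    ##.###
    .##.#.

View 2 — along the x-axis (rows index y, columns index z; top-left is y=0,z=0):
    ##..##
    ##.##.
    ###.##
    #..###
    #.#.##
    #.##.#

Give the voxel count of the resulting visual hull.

112 voxels

full grid |V| = 216
step 1: project along y, AND mask (28/36) → |grid| = 168
step 2: project along x, AND mask (25/36) → |grid| = 112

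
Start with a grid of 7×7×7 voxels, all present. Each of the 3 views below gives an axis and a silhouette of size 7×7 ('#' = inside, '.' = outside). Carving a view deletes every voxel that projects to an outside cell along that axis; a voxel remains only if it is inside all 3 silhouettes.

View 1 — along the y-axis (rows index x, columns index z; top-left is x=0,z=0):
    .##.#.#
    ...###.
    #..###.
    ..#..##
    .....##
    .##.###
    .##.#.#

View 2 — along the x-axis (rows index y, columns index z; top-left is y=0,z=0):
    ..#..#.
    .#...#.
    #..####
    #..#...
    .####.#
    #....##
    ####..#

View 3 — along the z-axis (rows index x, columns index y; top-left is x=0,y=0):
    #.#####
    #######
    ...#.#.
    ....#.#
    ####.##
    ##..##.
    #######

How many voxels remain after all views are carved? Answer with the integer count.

full grid |V| = 343
V1 y: intersect with XZ mask (25 set) -- 175 left
V2 x: intersect with YZ mask (24 set) -- 83 left
V3 z: intersect with XY mask (34 set) -- 58 left

remaining voxels: 58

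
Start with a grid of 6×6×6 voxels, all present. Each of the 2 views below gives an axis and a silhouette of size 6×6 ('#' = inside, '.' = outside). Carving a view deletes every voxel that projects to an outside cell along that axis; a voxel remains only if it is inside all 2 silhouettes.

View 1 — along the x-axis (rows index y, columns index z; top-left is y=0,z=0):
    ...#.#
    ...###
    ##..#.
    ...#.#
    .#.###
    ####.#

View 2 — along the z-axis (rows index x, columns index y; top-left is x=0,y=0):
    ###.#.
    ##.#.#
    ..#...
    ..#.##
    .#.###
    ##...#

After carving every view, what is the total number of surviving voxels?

full grid |V| = 216
carve view 1 (along x, YZ-mask fill 19/36): 114 voxels remain
carve view 2 (along z, XY-mask fill 19/36): 63 voxels remain

remaining voxels: 63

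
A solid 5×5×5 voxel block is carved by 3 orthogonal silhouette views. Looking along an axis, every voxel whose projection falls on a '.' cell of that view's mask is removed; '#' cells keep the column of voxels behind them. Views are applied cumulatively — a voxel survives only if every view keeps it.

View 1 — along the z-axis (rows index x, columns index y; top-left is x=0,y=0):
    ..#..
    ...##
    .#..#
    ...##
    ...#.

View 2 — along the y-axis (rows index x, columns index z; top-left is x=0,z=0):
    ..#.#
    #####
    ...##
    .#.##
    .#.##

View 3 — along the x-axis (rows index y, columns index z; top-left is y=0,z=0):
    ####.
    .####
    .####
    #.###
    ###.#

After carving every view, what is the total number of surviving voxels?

19 voxels

initial block: 5^3 = 125
step 1: project along z, AND mask (8/25) → |grid| = 40
step 2: project along y, AND mask (15/25) → |grid| = 25
step 3: project along x, AND mask (20/25) → |grid| = 19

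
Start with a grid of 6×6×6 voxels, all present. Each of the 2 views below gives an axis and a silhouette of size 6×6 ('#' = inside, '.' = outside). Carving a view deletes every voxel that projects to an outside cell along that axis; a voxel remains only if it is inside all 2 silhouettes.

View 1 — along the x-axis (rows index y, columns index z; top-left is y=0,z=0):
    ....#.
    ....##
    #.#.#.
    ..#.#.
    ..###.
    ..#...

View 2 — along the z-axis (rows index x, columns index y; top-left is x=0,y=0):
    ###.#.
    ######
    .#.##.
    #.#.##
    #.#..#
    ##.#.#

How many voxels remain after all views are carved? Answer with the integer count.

remaining voxels: 47

initial block: 6^3 = 216
[1] x-view keeps 12 columns → grid now 72
[2] z-view keeps 24 columns → grid now 47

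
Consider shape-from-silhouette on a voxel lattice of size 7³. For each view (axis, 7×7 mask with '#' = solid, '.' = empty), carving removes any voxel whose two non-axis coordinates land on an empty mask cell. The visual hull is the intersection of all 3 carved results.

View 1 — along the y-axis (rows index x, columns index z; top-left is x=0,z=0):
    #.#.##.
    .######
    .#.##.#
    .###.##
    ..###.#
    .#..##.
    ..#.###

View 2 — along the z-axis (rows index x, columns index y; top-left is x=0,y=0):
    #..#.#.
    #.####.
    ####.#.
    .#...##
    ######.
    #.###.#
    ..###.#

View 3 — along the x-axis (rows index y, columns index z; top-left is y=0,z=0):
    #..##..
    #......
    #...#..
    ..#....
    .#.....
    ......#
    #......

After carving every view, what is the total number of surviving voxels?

24 voxels

before carving: 343 voxels (7×7×7)
[1] y-view keeps 30 columns → grid now 210
[2] z-view keeps 31 columns → grid now 132
[3] x-view keeps 10 columns → grid now 24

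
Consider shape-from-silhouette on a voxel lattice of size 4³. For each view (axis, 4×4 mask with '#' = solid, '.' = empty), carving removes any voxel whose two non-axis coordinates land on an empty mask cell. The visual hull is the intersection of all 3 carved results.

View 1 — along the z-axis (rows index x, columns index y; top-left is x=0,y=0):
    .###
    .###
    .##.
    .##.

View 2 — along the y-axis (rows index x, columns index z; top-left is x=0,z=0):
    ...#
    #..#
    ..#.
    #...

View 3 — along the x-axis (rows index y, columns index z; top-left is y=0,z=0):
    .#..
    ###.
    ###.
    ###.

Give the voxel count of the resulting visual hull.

initial block: 4^3 = 64
V1 z: intersect with XY mask (10 set) -- 40 left
V2 y: intersect with XZ mask (5 set) -- 13 left
V3 x: intersect with YZ mask (10 set) -- 7 left

|visual hull| = 7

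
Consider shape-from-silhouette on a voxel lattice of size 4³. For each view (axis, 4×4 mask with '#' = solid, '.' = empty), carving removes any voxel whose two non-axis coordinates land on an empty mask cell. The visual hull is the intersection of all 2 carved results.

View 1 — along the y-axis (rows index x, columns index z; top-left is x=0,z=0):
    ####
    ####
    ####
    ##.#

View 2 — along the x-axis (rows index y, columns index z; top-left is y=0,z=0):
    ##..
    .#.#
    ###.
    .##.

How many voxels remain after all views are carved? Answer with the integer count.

full grid |V| = 64
step 1: project along y, AND mask (15/16) → |grid| = 60
step 2: project along x, AND mask (9/16) → |grid| = 34

|visual hull| = 34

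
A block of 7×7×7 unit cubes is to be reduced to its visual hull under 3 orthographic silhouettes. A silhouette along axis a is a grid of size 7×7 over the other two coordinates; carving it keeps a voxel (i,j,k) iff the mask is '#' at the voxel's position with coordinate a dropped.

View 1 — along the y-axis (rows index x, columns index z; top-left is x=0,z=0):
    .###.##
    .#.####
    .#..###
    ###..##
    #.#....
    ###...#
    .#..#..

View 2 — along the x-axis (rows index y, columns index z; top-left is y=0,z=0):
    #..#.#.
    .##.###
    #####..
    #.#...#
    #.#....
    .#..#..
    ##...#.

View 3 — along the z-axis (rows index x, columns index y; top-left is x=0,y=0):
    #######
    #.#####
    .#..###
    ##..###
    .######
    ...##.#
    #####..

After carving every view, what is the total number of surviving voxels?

|visual hull| = 64

start: 7×7×7 = 343 voxels
carve view 1 (along y, XZ-mask fill 27/49): 189 voxels remain
carve view 2 (along x, YZ-mask fill 23/49): 90 voxels remain
carve view 3 (along z, XY-mask fill 36/49): 64 voxels remain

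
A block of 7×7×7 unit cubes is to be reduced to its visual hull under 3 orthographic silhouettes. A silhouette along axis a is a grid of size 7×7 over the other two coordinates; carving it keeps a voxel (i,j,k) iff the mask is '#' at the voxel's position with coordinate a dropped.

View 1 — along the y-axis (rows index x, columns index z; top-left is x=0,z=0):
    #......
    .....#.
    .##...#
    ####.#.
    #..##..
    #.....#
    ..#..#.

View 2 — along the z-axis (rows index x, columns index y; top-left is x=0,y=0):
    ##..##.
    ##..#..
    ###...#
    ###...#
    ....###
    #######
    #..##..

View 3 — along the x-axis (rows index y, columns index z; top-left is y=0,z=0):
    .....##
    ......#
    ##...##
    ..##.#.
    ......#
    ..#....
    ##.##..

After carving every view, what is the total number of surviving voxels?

25 voxels

before carving: 343 voxels (7×7×7)
[1] y-view keeps 17 columns → grid now 119
[2] z-view keeps 28 columns → grid now 68
[3] x-view keeps 16 columns → grid now 25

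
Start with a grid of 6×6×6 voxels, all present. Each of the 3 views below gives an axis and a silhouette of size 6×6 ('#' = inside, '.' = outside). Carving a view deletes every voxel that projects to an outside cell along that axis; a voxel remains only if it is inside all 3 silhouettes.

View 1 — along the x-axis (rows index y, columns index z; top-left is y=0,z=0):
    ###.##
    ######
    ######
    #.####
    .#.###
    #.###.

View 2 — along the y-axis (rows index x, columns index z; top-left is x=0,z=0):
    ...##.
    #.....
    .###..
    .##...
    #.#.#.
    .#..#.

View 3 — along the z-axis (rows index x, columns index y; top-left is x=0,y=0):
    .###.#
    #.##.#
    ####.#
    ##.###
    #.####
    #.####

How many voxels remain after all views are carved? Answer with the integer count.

52 voxels

before carving: 216 voxels (6×6×6)
carve view 1 (along x, YZ-mask fill 30/36): 180 voxels remain
carve view 2 (along y, XZ-mask fill 13/36): 65 voxels remain
carve view 3 (along z, XY-mask fill 28/36): 52 voxels remain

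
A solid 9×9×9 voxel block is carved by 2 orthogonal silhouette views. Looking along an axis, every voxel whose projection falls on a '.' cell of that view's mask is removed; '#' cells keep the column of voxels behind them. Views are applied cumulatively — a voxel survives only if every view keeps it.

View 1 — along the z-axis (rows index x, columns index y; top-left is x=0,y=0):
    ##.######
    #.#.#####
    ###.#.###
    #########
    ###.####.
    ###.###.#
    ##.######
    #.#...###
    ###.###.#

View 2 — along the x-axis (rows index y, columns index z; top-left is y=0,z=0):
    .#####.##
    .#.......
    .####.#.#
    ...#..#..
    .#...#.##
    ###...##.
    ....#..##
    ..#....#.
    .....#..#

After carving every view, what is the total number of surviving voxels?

remaining voxels: 242

full grid |V| = 729
[1] z-view keeps 65 columns → grid now 585
[2] x-view keeps 32 columns → grid now 242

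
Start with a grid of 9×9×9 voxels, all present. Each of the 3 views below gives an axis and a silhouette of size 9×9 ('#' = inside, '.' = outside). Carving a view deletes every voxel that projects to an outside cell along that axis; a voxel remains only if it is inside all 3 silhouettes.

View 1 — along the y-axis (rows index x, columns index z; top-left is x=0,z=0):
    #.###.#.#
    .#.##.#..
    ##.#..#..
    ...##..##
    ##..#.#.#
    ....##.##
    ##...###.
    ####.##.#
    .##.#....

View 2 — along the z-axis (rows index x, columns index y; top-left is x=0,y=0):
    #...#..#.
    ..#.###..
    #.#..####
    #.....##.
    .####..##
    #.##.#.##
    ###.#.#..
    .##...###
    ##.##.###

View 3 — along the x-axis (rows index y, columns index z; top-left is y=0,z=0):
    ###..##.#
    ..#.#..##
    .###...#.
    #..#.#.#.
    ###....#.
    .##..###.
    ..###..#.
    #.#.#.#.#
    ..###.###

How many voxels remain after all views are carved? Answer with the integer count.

before carving: 729 voxels (9×9×9)
after view 1 [y-axis, 42 of 81 cells solid] → remaining = 378
after view 2 [z-axis, 45 of 81 cells solid] → remaining = 205
after view 3 [x-axis, 42 of 81 cells solid] → remaining = 99

remaining voxels: 99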